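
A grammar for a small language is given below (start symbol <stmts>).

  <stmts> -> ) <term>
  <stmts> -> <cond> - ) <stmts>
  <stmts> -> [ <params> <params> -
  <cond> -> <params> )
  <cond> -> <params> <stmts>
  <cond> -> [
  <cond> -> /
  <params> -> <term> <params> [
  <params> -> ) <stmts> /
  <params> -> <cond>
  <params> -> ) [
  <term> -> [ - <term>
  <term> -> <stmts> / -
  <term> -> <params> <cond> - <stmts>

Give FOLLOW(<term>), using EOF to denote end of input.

{ EOF, ), -, /, [ }

In <stmts> -> ) <term>: <term> is at the end, add FOLLOW(<stmts>) = { EOF, ), -, /, [ }.
In <params> -> <term> <params> [: add FIRST(<params> [) = { ), /, [ }.
In <term> -> [ - <term>: <term> is at the end, add FOLLOW(<term>) = { EOF, ), -, /, [ }.
Union: FOLLOW(<term>) = { EOF, ), -, /, [ }.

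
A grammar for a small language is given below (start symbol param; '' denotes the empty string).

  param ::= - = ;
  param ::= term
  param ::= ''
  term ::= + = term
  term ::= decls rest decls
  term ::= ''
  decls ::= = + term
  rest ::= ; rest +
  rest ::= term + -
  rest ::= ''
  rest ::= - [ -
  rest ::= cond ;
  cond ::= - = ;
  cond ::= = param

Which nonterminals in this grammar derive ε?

{ param, rest, term }

Directly nullable (have an ''-production): param, term, rest.
No other nonterminal has a production whose RHS symbols are all nullable.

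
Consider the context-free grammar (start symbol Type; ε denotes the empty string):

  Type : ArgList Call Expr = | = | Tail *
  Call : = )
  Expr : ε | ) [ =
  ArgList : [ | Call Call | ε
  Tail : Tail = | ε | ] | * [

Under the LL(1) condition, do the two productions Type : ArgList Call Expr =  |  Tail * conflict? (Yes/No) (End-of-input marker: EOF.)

Yes

FIRST(ArgList Call Expr =) = { =, [ } and FIRST(Tail *) = { *, =, ] }.
Both contain =, so the two alternatives are not disjoint — LL(1) conflict.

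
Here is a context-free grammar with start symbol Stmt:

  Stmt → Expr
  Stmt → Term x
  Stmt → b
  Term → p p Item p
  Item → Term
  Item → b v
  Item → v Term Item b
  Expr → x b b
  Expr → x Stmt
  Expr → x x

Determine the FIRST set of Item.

{ b, p, v }

From Item → Term: add FIRST(Term) = { p }.
Item → b v contributes {b}.
Item → v Term Item b contributes {v}.
Union: FIRST(Item) = { b, p, v }.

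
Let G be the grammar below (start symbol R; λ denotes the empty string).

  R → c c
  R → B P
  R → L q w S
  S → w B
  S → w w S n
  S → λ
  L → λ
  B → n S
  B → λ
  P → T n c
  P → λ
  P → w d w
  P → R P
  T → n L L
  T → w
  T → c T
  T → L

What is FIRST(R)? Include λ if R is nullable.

{ c, n, q, w, λ }

R → c c contributes {c}.
From R → B P: B, P nullable, take FIRST(B) ∪ FIRST(P) = { c, n, q, w }; also λ since the whole RHS is nullable.
From R → L q w S: L nullable, take FIRST(L) ∪ {q} = { q }.
Union: FIRST(R) = { c, n, q, w, λ }.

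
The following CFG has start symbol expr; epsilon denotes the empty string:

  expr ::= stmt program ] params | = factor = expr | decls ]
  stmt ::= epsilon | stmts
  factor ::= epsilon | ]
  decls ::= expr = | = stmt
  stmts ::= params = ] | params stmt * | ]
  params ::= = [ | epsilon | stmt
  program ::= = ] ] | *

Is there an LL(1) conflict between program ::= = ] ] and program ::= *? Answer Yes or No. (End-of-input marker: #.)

FIRST(= ] ]) = { = } and FIRST(*) = { * }.
The FIRST sets are disjoint and neither alternative is nullable — no conflict.

No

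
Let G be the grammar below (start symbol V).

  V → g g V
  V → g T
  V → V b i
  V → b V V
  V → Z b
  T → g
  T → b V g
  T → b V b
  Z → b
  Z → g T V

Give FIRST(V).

V → g g V contributes {g}.
V → g T contributes {g}.
From V → V b i: add FIRST(V) = { b, g }.
V → b V V contributes {b}.
From V → Z b: add FIRST(Z) = { b, g }.
Union: FIRST(V) = { b, g }.

{ b, g }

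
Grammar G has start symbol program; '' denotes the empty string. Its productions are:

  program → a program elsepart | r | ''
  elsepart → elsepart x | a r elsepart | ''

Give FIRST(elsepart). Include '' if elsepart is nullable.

From elsepart → elsepart x: elsepart nullable, take FIRST(elsepart) ∪ {x} = { a, x }.
elsepart → a r elsepart contributes {a}.
elsepart → '' contributes ''.
Union: FIRST(elsepart) = { a, x, '' }.

{ a, x, '' }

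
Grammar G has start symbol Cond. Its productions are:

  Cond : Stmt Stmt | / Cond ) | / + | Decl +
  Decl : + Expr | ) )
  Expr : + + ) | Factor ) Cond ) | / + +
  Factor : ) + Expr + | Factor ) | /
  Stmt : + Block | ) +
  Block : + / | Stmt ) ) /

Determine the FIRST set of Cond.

{ ), +, / }

From Cond : Stmt Stmt: add FIRST(Stmt) = { ), + }.
Cond : / Cond ) contributes {/}.
Cond : / + contributes {/}.
From Cond : Decl +: add FIRST(Decl) = { ), + }.
Union: FIRST(Cond) = { ), +, / }.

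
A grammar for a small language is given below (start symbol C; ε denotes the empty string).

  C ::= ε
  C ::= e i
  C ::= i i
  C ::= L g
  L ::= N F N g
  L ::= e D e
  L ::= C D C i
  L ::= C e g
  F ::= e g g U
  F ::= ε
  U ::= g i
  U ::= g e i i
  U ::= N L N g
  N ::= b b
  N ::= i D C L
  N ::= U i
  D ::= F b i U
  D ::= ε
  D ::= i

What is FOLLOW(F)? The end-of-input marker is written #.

In L ::= N F N g: add FIRST(N g) = { b, g, i }.
In D ::= F b i U: add FIRST(b i U) = { b }.
Union: FOLLOW(F) = { b, g, i }.

{ b, g, i }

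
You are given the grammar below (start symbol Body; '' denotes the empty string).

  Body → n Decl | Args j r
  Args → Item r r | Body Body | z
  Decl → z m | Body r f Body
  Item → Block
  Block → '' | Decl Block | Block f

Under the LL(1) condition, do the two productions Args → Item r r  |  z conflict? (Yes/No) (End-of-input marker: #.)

Yes

FIRST(Item r r) = { f, n, r, z } and FIRST(z) = { z }.
Both contain z, so the two alternatives are not disjoint — LL(1) conflict.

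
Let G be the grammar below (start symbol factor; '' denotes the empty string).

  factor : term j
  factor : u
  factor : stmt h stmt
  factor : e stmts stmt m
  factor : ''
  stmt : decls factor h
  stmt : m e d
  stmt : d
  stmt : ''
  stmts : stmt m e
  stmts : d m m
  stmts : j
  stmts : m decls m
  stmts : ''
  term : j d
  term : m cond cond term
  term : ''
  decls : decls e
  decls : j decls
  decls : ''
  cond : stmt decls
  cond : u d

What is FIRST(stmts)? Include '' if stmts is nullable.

{ d, e, h, j, m, u, '' }

From stmts : stmt m e: stmt nullable, take FIRST(stmt) ∪ {m} = { d, e, h, j, m, u }.
stmts : d m m contributes {d}.
stmts : j contributes {j}.
stmts : m decls m contributes {m}.
stmts : '' contributes ''.
Union: FIRST(stmts) = { d, e, h, j, m, u, '' }.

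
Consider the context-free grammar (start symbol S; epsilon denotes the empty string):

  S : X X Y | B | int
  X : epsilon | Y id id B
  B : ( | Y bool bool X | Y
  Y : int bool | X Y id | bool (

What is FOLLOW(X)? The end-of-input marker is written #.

{ #, bool, int }

In S : X X Y: add FIRST(X Y) = { bool, int }.
In S : X X Y: add FIRST(Y) = { bool, int }.
In B : Y bool bool X: X is at the end, add FOLLOW(B) = { #, bool, int }.
In Y : X Y id: add FIRST(Y id) = { bool, int }.
Union: FOLLOW(X) = { #, bool, int }.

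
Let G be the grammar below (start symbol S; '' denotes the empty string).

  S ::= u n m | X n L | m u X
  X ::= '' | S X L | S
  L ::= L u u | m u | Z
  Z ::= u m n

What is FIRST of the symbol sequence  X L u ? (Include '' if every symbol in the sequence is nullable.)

Add FIRST(X)\{''} = { m, n, u }; X is nullable, continue.
Add FIRST(L) = { m, u }; L is not nullable, stop.

{ m, n, u }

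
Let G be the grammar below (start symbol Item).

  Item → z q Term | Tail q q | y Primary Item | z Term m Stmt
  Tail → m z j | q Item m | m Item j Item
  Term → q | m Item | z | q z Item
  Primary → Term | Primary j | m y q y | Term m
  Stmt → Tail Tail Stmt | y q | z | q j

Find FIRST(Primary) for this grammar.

{ m, q, z }

From Primary → Term: add FIRST(Term) = { m, q, z }.
From Primary → Primary j: add FIRST(Primary) = { m, q, z }.
Primary → m y q y contributes {m}.
From Primary → Term m: add FIRST(Term) = { m, q, z }.
Union: FIRST(Primary) = { m, q, z }.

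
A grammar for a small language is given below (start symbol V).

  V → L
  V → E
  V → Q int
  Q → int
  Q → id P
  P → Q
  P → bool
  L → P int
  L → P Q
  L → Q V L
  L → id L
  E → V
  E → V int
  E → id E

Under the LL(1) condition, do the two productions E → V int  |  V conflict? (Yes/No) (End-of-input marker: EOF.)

Yes

FIRST(V int) = { bool, id, int } and FIRST(V) = { bool, id, int }.
Both contain bool, so the two alternatives are not disjoint — LL(1) conflict.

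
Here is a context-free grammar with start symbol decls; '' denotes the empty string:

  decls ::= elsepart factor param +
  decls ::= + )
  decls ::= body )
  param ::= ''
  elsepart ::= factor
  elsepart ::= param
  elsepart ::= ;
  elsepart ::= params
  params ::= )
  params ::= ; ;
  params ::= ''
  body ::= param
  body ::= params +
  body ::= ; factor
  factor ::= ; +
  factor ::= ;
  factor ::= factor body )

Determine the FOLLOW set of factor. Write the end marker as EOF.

In decls ::= elsepart factor param +: add FIRST(param +) = { + }.
In elsepart ::= factor: factor is at the end, add FOLLOW(elsepart) = { ; }.
In body ::= ; factor: factor is at the end, add FOLLOW(body) = { ) }.
In factor ::= factor body ): add FIRST(body )) = { ), +, ; }.
Union: FOLLOW(factor) = { ), +, ; }.

{ ), +, ; }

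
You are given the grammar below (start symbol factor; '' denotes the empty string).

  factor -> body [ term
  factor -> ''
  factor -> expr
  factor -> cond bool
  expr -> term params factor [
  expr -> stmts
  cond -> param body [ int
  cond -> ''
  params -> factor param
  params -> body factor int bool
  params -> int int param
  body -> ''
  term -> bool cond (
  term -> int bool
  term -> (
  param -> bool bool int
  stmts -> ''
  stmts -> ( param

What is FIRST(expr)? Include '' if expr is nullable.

From expr -> term params factor [: add FIRST(term) = { (, bool, int }.
From expr -> stmts: add FIRST(stmts) = { (, '' } (including '' since stmts is nullable).
Union: FIRST(expr) = { (, bool, int, '' }.

{ (, bool, int, '' }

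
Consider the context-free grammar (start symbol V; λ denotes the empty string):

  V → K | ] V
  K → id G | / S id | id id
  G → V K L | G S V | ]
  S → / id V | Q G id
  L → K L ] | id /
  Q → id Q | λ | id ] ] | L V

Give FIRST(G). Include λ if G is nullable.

{ /, ], id }

From G → V K L: add FIRST(V) = { /, ], id }.
From G → G S V: add FIRST(G) = { /, ], id }.
G → ] contributes {]}.
Union: FIRST(G) = { /, ], id }.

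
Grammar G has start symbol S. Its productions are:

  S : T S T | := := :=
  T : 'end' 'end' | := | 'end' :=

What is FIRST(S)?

From S : T S T: add FIRST(T) = { 'end', := }.
S : := := := contributes {:=}.
Union: FIRST(S) = { 'end', := }.

{ 'end', := }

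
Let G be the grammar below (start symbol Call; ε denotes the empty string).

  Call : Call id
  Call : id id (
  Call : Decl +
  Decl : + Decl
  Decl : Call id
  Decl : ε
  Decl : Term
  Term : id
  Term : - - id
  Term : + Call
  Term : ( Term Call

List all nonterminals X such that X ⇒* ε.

{ Decl }

Directly nullable (have an ε-production): Decl.
No other nonterminal has a production whose RHS symbols are all nullable.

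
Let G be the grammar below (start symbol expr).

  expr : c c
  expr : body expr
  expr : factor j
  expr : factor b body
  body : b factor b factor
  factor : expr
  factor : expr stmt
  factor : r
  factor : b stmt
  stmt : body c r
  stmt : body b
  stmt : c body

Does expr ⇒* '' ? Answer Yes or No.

No nonterminal in this grammar is nullable.
No production of expr has an RHS whose symbols are all nullable, so expr is not nullable.

No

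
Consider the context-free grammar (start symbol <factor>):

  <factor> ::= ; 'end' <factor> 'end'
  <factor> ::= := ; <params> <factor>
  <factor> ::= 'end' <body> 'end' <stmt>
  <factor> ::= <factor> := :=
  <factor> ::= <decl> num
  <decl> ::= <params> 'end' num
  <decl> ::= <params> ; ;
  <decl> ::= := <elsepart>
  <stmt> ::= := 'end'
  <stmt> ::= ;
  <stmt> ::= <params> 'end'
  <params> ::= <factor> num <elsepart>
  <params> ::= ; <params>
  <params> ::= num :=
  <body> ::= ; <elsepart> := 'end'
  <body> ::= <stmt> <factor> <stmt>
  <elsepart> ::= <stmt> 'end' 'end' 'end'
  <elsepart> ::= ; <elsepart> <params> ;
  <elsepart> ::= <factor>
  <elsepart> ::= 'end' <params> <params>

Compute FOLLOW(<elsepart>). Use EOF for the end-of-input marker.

In <decl> ::= := <elsepart>: <elsepart> is at the end, add FOLLOW(<decl>) = { num }.
In <params> ::= <factor> num <elsepart>: <elsepart> is at the end, add FOLLOW(<params>) = { 'end', :=, ;, num }.
In <body> ::= ; <elsepart> := 'end': add FIRST(:= 'end') = { := }.
In <elsepart> ::= ; <elsepart> <params> ;: add FIRST(<params> ;) = { 'end', :=, ;, num }.
Union: FOLLOW(<elsepart>) = { 'end', :=, ;, num }.

{ 'end', :=, ;, num }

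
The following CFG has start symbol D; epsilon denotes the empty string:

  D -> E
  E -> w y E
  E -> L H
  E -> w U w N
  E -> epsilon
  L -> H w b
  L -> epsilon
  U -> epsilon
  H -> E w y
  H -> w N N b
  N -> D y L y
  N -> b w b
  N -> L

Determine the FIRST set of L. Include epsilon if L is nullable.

{ w, epsilon }

From L -> H w b: add FIRST(H) = { w }.
L -> epsilon contributes epsilon.
Union: FIRST(L) = { w, epsilon }.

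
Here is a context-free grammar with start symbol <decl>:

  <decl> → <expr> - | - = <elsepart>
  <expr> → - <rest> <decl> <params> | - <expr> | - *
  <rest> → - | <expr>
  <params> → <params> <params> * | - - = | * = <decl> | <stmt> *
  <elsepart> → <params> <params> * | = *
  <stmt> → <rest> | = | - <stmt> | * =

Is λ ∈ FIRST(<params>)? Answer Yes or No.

No

No nonterminal in this grammar is nullable.
No production of <params> has an RHS whose symbols are all nullable, so <params> is not nullable.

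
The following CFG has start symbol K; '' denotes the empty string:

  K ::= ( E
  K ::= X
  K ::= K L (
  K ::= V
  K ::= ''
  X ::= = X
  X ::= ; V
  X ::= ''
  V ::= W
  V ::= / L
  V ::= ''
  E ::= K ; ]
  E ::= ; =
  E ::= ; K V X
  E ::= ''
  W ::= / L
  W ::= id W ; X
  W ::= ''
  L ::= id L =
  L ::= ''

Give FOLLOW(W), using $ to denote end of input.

In V ::= W: W is at the end, add FOLLOW(V) = { $, (, /, ;, =, id }.
In W ::= id W ; X: add FIRST(; X) = { ; }.
Union: FOLLOW(W) = { $, (, /, ;, =, id }.

{ $, (, /, ;, =, id }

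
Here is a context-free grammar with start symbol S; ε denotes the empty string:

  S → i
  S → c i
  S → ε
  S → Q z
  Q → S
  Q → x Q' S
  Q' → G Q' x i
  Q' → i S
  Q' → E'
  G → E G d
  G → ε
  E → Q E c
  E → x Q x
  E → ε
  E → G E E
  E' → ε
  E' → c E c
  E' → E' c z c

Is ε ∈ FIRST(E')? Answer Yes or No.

Yes

E' has an ε-production, so E' ⇒ ε.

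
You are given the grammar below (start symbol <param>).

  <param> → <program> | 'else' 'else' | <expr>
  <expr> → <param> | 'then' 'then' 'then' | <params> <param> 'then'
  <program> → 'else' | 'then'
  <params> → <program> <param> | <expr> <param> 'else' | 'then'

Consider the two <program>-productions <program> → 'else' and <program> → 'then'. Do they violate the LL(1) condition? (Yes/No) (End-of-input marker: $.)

No

FIRST('else') = { 'else' } and FIRST('then') = { 'then' }.
The FIRST sets are disjoint and neither alternative is nullable — no conflict.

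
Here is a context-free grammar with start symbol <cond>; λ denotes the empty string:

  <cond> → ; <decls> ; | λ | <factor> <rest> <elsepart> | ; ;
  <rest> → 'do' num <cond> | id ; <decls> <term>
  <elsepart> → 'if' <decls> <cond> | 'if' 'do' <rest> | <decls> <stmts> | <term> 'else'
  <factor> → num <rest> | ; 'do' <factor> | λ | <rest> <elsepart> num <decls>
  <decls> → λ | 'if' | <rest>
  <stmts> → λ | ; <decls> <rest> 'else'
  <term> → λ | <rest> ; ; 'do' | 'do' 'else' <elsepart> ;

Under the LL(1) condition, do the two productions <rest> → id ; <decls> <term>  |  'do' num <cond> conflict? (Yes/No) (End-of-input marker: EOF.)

FIRST(id ; <decls> <term>) = { id } and FIRST('do' num <cond>) = { 'do' }.
The FIRST sets are disjoint and neither alternative is nullable — no conflict.

No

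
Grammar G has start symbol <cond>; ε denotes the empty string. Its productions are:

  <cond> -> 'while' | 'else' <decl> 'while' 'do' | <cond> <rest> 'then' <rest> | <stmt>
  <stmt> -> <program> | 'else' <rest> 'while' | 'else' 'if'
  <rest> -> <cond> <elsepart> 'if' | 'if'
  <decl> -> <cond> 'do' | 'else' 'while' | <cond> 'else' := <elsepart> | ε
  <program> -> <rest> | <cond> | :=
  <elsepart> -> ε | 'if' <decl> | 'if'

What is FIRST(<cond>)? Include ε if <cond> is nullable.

{ 'else', 'if', 'while', := }

<cond> -> 'while' contributes {'while'}.
<cond> -> 'else' <decl> 'while' 'do' contributes {'else'}.
From <cond> -> <cond> <rest> 'then' <rest>: add FIRST(<cond>) = { 'else', 'if', 'while', := }.
From <cond> -> <stmt>: add FIRST(<stmt>) = { 'else', 'if', 'while', := }.
Union: FIRST(<cond>) = { 'else', 'if', 'while', := }.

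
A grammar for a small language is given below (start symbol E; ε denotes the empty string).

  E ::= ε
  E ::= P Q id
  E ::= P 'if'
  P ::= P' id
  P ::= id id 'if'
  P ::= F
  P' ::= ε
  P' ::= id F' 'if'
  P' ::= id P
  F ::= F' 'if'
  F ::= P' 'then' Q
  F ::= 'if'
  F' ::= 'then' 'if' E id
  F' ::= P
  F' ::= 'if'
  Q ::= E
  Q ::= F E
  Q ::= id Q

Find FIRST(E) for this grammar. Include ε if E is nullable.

E ::= ε contributes ε.
From E ::= P Q id: add FIRST(P) = { 'if', 'then', id }.
From E ::= P 'if': add FIRST(P) = { 'if', 'then', id }.
Union: FIRST(E) = { 'if', 'then', id, ε }.

{ 'if', 'then', id, ε }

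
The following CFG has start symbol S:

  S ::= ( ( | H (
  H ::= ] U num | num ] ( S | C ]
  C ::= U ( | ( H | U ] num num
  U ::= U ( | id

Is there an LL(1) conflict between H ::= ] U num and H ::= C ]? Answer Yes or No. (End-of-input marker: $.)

No

FIRST(] U num) = { ] } and FIRST(C ]) = { (, id }.
The FIRST sets are disjoint and neither alternative is nullable — no conflict.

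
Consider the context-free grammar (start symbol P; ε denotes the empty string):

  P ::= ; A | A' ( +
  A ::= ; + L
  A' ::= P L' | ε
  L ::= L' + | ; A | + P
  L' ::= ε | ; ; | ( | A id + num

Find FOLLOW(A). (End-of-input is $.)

In P ::= ; A: A is at the end, add FOLLOW(P) = { $, (, ;, id }.
In L ::= ; A: A is at the end, add FOLLOW(L) = { $, (, ;, id }.
In L' ::= A id + num: add FIRST(id + num) = { id }.
Union: FOLLOW(A) = { $, (, ;, id }.

{ $, (, ;, id }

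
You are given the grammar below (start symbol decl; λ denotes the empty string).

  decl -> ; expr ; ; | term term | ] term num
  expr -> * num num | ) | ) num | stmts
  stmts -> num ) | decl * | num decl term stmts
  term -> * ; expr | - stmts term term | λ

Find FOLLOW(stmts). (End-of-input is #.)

{ #, *, -, ;, ], num }

In expr -> stmts: stmts is at the end, add FOLLOW(expr) = { #, *, -, ;, ], num }.
In stmts -> num decl term stmts: stmts is at the end, add FOLLOW(stmts) = { #, *, -, ;, ], num }.
In term -> - stmts term term: add FIRST(term term)\{λ} = { *, - }.
  Since term term is nullable, also add FOLLOW(term) = { #, *, -, ;, ], num }.
Union: FOLLOW(stmts) = { #, *, -, ;, ], num }.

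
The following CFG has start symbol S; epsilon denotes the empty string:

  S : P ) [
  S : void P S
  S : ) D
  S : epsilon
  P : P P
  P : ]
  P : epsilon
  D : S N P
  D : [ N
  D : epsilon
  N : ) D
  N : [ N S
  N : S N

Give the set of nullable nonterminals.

Directly nullable (have an epsilon-production): S, P, D.
No other nonterminal has a production whose RHS symbols are all nullable.

{ D, P, S }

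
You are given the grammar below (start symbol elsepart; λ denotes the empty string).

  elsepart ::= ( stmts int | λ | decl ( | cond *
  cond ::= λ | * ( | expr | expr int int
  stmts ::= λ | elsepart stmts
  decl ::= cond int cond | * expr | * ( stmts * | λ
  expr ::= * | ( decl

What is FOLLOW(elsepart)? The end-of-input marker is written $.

elsepart is the start symbol, so $ ∈ FOLLOW(elsepart).
In stmts ::= elsepart stmts: add FIRST(stmts)\{λ} = { (, *, int }.
  Since stmts is nullable, also add FOLLOW(stmts) = { *, int }.
Union: FOLLOW(elsepart) = { $, (, *, int }.

{ $, (, *, int }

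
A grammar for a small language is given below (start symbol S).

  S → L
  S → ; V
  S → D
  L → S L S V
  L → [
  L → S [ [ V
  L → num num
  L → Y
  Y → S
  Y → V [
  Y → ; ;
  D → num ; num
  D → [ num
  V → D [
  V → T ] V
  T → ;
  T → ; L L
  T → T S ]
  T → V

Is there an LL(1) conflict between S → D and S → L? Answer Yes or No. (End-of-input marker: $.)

Yes

FIRST(D) = { [, num } and FIRST(L) = { ;, [, num }.
Both contain [, so the two alternatives are not disjoint — LL(1) conflict.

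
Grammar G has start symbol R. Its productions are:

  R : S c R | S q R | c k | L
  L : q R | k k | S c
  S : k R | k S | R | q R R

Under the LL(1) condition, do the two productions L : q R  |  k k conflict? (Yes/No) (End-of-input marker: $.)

FIRST(q R) = { q } and FIRST(k k) = { k }.
The FIRST sets are disjoint and neither alternative is nullable — no conflict.

No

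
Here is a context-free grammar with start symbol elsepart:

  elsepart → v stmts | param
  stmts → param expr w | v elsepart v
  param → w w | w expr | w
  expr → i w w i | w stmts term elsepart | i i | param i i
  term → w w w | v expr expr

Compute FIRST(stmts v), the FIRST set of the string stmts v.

Add FIRST(stmts) = { v, w }; stmts is not nullable, stop.

{ v, w }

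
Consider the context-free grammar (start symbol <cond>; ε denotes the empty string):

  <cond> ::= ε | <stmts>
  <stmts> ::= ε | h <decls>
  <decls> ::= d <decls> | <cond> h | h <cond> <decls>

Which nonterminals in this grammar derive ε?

Directly nullable (have an ε-production): <cond>, <stmts>.
No other nonterminal has a production whose RHS symbols are all nullable.

{ <cond>, <stmts> }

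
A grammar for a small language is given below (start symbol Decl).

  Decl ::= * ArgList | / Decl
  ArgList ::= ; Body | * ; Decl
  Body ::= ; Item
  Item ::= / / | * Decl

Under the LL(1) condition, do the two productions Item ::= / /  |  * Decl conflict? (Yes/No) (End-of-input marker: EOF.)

FIRST(/ /) = { / } and FIRST(* Decl) = { * }.
The FIRST sets are disjoint and neither alternative is nullable — no conflict.

No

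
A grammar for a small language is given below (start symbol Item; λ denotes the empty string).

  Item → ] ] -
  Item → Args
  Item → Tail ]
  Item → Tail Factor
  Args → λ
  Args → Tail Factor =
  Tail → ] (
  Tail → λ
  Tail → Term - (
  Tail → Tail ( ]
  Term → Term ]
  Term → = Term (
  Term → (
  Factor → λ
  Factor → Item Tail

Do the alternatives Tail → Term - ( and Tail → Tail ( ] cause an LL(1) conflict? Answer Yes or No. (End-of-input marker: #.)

Yes

FIRST(Term - () = { (, = } and FIRST(Tail ( ]) = { (, =, ] }.
Both contain (, so the two alternatives are not disjoint — LL(1) conflict.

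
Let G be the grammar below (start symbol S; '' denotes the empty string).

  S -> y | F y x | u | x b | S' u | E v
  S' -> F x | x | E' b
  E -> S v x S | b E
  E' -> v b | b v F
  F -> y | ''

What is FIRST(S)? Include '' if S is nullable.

{ b, u, v, x, y }

S -> y contributes {y}.
From S -> F y x: F nullable, take FIRST(F) ∪ {y} = { y }.
S -> u contributes {u}.
S -> x b contributes {x}.
From S -> S' u: add FIRST(S') = { b, v, x, y }.
From S -> E v: add FIRST(E) = { b, u, v, x, y }.
Union: FIRST(S) = { b, u, v, x, y }.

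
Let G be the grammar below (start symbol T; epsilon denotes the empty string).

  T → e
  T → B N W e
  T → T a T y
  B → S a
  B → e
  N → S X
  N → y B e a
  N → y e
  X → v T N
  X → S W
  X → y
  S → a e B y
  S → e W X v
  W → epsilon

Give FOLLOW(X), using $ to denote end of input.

In N → S X: X is at the end, add FOLLOW(N) = { e, v }.
In S → e W X v: add FIRST(v) = { v }.
Union: FOLLOW(X) = { e, v }.

{ e, v }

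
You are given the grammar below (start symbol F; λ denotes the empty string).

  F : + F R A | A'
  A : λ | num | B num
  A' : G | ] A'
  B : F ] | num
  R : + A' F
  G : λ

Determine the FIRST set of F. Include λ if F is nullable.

{ +, ], λ }

F : + F R A contributes {+}.
From F : A': add FIRST(A') = { ], λ } (including λ since A' is nullable).
Union: FIRST(F) = { +, ], λ }.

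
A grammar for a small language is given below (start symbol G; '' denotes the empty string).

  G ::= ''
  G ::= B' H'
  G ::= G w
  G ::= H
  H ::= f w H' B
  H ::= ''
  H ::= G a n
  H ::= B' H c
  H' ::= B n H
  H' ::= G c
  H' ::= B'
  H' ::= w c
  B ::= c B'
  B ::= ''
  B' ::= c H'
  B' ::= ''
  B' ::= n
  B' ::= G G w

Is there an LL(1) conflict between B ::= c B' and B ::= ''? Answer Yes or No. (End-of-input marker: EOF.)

FIRST(c B') = { c } and FIRST('') = { '' }.
The second alternative is nullable and FOLLOW(B) = { EOF, a, c, f, n, w } shares c with FIRST of the first — conflict.

Yes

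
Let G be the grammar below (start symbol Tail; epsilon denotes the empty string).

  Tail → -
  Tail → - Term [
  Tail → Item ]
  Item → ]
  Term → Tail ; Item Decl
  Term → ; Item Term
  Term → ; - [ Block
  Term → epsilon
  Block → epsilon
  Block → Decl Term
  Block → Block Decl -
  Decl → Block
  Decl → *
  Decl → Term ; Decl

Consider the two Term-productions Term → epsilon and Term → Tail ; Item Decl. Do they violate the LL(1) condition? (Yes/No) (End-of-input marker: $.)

Yes

FIRST(epsilon) = { epsilon } and FIRST(Tail ; Item Decl) = { -, ] }.
The first alternative is nullable and FOLLOW(Term) = { *, -, ;, [, ] } shares - with FIRST of the second — conflict.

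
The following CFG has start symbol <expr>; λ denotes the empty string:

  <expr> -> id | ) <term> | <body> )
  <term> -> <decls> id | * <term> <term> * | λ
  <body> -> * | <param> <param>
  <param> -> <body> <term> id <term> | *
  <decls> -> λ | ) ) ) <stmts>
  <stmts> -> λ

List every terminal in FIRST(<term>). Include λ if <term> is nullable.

{ ), *, id, λ }

From <term> -> <decls> id: <decls> nullable, take FIRST(<decls>) ∪ {id} = { ), id }.
<term> -> * <term> <term> * contributes {*}.
<term> -> λ contributes λ.
Union: FIRST(<term>) = { ), *, id, λ }.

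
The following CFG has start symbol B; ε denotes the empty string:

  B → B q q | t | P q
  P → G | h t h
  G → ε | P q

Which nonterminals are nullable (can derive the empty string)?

Directly nullable (have an ε-production): G.
P → G with every symbol nullable, so P is nullable.
No other nonterminal has a production whose RHS symbols are all nullable.

{ G, P }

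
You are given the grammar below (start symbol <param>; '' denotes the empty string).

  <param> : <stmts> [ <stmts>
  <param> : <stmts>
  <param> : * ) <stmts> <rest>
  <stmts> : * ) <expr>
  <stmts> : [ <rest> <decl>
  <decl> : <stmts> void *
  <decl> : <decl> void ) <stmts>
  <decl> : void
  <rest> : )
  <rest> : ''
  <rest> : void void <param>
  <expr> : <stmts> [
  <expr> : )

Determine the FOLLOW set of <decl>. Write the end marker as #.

In <stmts> : [ <rest> <decl>: <decl> is at the end, add FOLLOW(<stmts>) = { #, ), *, [, void }.
In <decl> : <decl> void ) <stmts>: add FIRST(void ) <stmts>) = { void }.
Union: FOLLOW(<decl>) = { #, ), *, [, void }.

{ #, ), *, [, void }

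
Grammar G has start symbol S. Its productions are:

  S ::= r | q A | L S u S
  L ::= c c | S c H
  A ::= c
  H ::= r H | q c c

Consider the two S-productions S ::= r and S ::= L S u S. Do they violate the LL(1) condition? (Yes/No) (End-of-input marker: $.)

FIRST(r) = { r } and FIRST(L S u S) = { c, q, r }.
Both contain r, so the two alternatives are not disjoint — LL(1) conflict.

Yes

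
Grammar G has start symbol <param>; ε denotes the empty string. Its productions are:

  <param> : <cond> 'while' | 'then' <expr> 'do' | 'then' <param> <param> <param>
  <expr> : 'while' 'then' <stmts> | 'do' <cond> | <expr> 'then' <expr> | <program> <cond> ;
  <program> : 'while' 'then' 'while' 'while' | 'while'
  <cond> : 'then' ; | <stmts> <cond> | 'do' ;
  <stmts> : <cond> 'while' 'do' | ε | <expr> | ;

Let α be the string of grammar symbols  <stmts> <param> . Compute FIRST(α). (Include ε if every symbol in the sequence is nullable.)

Add FIRST(<stmts>)\{ε} = { 'do', 'then', 'while', ; }; <stmts> is nullable, continue.
Add FIRST(<param>) = { 'do', 'then', 'while', ; }; <param> is not nullable, stop.

{ 'do', 'then', 'while', ; }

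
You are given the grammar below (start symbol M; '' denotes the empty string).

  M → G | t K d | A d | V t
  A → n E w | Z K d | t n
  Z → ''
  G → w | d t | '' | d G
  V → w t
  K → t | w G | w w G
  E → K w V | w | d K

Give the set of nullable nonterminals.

Directly nullable (have an ''-production): Z, G.
M → G with every symbol nullable, so M is nullable.
No other nonterminal has a production whose RHS symbols are all nullable.

{ G, M, Z }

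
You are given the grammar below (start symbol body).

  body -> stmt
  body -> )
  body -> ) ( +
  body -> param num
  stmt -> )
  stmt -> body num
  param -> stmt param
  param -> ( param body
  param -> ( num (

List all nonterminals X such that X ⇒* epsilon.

No nonterminal has an empty production or an RHS whose symbols are all nullable.

{ } (none)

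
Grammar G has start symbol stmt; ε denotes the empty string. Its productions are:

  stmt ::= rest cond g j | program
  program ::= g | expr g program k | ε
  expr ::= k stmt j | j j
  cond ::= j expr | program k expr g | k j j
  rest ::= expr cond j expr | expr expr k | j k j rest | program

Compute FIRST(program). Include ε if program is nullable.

program ::= g contributes {g}.
From program ::= expr g program k: add FIRST(expr) = { j, k }.
program ::= ε contributes ε.
Union: FIRST(program) = { g, j, k, ε }.

{ g, j, k, ε }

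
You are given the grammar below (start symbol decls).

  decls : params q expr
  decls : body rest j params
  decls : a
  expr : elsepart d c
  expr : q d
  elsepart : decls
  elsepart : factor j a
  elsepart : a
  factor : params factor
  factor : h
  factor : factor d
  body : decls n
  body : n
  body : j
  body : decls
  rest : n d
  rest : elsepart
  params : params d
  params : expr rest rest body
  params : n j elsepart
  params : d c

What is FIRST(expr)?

From expr : elsepart d c: add FIRST(elsepart) = { a, d, h, j, n, q }.
expr : q d contributes {q}.
Union: FIRST(expr) = { a, d, h, j, n, q }.

{ a, d, h, j, n, q }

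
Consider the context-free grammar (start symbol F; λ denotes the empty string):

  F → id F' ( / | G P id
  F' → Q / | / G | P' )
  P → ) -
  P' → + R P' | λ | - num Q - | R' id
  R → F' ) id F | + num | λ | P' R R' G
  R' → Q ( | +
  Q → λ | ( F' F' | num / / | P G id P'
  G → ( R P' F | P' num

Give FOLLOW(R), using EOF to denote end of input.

{ (, ), +, -, /, id, num }

In P' → + R P': add FIRST(P')\{λ} = { (, ), +, -, num }.
  Since P' is nullable, also add FOLLOW(P') = { (, ), +, -, /, id, num }.
In R → P' R R' G: add FIRST(R' G) = { (, ), +, num }.
In G → ( R P' F: add FIRST(P' F) = { (, ), +, -, id, num }.
Union: FOLLOW(R) = { (, ), +, -, /, id, num }.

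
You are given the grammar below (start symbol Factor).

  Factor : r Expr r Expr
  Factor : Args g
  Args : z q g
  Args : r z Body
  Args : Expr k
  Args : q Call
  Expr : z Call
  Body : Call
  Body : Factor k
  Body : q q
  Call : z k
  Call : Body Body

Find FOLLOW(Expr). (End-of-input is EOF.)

In Factor : r Expr r Expr: add FIRST(r Expr) = { r }.
In Factor : r Expr r Expr: Expr is at the end, add FOLLOW(Factor) = { EOF, k }.
In Args : Expr k: add FIRST(k) = { k }.
Union: FOLLOW(Expr) = { EOF, k, r }.

{ EOF, k, r }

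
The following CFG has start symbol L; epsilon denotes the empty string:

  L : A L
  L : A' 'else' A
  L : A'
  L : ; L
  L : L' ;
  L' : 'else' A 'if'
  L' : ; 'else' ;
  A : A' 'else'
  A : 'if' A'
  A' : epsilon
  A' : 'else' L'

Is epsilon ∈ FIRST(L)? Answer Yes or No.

L : A' and each of A' is nullable, so L ⇒* epsilon.

Yes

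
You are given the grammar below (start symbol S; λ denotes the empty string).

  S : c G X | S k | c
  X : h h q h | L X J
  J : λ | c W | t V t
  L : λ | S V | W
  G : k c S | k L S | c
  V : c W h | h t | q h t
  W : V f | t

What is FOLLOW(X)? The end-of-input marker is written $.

{ $, c, h, k, q, t }

In S : c G X: X is at the end, add FOLLOW(S) = { $, c, h, k, q, t }.
In X : L X J: add FIRST(J)\{λ} = { c, t }.
  Since J is nullable, also add FOLLOW(X) = { $, c, h, k, q, t }.
Union: FOLLOW(X) = { $, c, h, k, q, t }.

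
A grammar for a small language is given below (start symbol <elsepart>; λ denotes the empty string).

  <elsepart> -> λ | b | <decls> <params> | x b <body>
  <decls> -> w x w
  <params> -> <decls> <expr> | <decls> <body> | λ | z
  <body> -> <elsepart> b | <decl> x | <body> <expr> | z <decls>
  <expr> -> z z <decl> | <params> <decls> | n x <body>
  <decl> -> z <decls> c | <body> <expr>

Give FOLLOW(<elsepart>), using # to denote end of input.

<elsepart> is the start symbol, so # ∈ FOLLOW(<elsepart>).
In <body> -> <elsepart> b: add FIRST(b) = { b }.
Union: FOLLOW(<elsepart>) = { #, b }.

{ #, b }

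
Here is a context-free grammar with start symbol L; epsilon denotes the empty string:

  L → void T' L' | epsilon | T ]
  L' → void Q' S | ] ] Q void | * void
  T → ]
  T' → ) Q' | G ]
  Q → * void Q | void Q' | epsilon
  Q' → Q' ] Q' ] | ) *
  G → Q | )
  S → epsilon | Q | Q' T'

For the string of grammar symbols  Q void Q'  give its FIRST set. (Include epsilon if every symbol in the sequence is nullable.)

{ *, void }

Add FIRST(Q)\{epsilon} = { *, void }; Q is nullable, continue.
void is a terminal; add {void} and stop.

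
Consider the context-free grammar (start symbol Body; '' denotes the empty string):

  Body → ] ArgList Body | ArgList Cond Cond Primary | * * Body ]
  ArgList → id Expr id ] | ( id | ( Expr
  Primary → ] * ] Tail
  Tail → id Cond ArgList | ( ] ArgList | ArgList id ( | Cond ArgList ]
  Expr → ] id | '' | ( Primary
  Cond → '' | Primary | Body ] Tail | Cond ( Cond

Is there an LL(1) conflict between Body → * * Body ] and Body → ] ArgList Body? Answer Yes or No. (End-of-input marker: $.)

No

FIRST(* * Body ]) = { * } and FIRST(] ArgList Body) = { ] }.
The FIRST sets are disjoint and neither alternative is nullable — no conflict.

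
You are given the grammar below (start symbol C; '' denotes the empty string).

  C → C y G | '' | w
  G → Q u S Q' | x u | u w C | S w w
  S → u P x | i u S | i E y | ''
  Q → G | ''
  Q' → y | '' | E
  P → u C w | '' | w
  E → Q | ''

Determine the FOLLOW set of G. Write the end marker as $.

{ $, u, w, y }

In C → C y G: G is at the end, add FOLLOW(C) = { $, u, w, y }.
In Q → G: G is at the end, add FOLLOW(Q) = { $, u, w, y }.
Union: FOLLOW(G) = { $, u, w, y }.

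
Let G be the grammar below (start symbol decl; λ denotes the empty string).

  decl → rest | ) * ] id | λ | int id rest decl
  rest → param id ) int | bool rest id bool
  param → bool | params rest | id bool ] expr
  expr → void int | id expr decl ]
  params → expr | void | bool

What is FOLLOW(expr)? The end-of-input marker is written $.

{ ), ], bool, id, int, void }

In param → id bool ] expr: expr is at the end, add FOLLOW(param) = { id }.
In expr → id expr decl ]: add FIRST(decl ]) = { ), ], bool, id, int, void }.
In params → expr: expr is at the end, add FOLLOW(params) = { bool, id, void }.
Union: FOLLOW(expr) = { ), ], bool, id, int, void }.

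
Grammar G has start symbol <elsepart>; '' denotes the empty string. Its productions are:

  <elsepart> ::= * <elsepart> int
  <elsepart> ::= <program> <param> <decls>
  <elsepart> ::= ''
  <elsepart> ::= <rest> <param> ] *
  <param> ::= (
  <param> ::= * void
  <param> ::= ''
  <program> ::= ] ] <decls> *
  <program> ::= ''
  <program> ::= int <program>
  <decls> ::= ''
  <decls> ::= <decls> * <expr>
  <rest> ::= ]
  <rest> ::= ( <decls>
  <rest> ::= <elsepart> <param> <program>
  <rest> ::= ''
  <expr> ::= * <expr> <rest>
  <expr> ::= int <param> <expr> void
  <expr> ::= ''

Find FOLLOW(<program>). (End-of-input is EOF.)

In <elsepart> ::= <program> <param> <decls>: add FIRST(<param> <decls>)\{''} = { (, * }.
  Since <param> <decls> is nullable, also add FOLLOW(<elsepart>) = { EOF, (, *, ], int, void }.
In <program> ::= int <program>: <program> is at the end, add FOLLOW(<program>) = { EOF, (, *, ], int, void }.
In <rest> ::= <elsepart> <param> <program>: <program> is at the end, add FOLLOW(<rest>) = { EOF, (, *, ], int, void }.
Union: FOLLOW(<program>) = { EOF, (, *, ], int, void }.

{ EOF, (, *, ], int, void }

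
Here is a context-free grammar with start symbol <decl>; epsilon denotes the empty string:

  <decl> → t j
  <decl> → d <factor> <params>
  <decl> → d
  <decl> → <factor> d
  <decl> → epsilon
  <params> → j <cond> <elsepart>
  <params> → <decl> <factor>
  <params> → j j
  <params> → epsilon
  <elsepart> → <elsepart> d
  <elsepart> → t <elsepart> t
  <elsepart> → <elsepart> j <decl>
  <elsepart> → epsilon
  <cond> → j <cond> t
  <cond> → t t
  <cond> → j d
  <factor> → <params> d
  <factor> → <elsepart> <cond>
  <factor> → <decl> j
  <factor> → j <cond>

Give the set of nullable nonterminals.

Directly nullable (have an epsilon-production): <decl>, <params>, <elsepart>.
No other nonterminal has a production whose RHS symbols are all nullable.

{ <decl>, <elsepart>, <params> }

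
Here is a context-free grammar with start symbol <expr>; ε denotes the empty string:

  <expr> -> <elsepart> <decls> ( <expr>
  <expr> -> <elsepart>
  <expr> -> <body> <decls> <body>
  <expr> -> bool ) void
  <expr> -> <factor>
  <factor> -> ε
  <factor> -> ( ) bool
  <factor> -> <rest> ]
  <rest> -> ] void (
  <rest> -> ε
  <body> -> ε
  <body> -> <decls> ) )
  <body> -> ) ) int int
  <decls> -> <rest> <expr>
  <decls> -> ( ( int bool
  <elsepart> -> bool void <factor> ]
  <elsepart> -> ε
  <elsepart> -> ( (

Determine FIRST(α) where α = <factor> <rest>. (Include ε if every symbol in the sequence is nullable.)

Add FIRST(<factor>)\{ε} = { (, ] }; <factor> is nullable, continue.
Add FIRST(<rest>)\{ε} = { ] }; <rest> is nullable, continue.
Every symbol is nullable, so include ε.

{ (, ], ε }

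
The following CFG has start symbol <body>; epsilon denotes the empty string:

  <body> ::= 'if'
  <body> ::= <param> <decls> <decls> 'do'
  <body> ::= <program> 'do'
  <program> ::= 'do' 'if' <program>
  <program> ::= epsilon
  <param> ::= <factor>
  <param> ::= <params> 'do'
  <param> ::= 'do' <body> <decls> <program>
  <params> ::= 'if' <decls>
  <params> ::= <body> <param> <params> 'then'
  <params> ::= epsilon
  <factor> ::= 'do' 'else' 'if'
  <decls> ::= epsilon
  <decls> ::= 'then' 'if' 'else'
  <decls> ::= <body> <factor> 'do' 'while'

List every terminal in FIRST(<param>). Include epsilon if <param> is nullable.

{ 'do', 'if' }

From <param> ::= <factor>: add FIRST(<factor>) = { 'do' }.
From <param> ::= <params> 'do': <params> nullable, take FIRST(<params>) ∪ {'do'} = { 'do', 'if' }.
<param> ::= 'do' <body> <decls> <program> contributes {'do'}.
Union: FIRST(<param>) = { 'do', 'if' }.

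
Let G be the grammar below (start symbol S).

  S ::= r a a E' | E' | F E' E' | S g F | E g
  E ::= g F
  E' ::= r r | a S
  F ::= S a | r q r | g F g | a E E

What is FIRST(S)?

{ a, g, r }

S ::= r a a E' contributes {r}.
From S ::= E': add FIRST(E') = { a, r }.
From S ::= F E' E': add FIRST(F) = { a, g, r }.
From S ::= S g F: add FIRST(S) = { a, g, r }.
From S ::= E g: add FIRST(E) = { g }.
Union: FIRST(S) = { a, g, r }.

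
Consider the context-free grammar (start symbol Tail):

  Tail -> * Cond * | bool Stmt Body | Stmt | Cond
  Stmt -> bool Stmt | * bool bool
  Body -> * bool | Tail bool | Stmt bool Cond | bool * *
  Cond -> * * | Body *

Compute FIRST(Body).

Body -> * bool contributes {*}.
From Body -> Tail bool: add FIRST(Tail) = { *, bool }.
From Body -> Stmt bool Cond: add FIRST(Stmt) = { *, bool }.
Body -> bool * * contributes {bool}.
Union: FIRST(Body) = { *, bool }.

{ *, bool }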